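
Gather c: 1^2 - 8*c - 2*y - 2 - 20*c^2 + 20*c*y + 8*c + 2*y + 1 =-20*c^2 + 20*c*y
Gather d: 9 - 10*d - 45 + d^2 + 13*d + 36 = d^2 + 3*d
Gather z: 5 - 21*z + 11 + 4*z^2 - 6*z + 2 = 4*z^2 - 27*z + 18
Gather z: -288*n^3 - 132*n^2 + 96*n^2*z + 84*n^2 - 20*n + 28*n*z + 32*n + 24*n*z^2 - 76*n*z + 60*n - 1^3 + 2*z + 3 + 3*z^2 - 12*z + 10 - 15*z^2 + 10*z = -288*n^3 - 48*n^2 + 72*n + z^2*(24*n - 12) + z*(96*n^2 - 48*n) + 12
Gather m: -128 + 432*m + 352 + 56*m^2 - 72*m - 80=56*m^2 + 360*m + 144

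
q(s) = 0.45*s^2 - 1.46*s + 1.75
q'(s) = 0.9*s - 1.46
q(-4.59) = 17.93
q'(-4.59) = -5.59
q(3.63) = 2.38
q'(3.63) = 1.81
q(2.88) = 1.28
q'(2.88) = 1.13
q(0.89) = 0.81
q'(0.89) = -0.66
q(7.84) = 17.96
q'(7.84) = 5.60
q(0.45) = 1.18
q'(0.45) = -1.06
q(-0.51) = 2.61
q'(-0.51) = -1.92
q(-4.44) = 17.10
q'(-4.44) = -5.46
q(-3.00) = 10.18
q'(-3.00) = -4.16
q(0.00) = 1.75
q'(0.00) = -1.46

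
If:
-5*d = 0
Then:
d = 0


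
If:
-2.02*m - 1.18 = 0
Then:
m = -0.58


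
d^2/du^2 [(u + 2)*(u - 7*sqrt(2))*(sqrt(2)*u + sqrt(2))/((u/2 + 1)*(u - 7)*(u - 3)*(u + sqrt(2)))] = 4*(sqrt(2)*u^6 - 42*u^5 + 3*sqrt(2)*u^5 - 135*sqrt(2)*u^4 + 402*u^4 - 570*u^3 + 339*sqrt(2)*u^3 - 4158*u^2 + 2898*sqrt(2)*u^2 - 13146*sqrt(2)*u + 12684*u - 15148 + 10416*sqrt(2))/(u^9 - 30*u^8 + 3*sqrt(2)*u^8 - 90*sqrt(2)*u^7 + 369*u^7 - 2440*u^6 + 1091*sqrt(2)*u^6 - 6840*sqrt(2)*u^5 + 9801*u^5 - 26790*u^4 + 23595*sqrt(2)*u^4 - 44210*sqrt(2)*u^3 + 54999*u^3 - 79380*u^2 + 43029*sqrt(2)*u^2 - 26460*sqrt(2)*u + 55566*u + 18522*sqrt(2))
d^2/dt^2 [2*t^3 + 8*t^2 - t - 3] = 12*t + 16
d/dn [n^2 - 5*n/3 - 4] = 2*n - 5/3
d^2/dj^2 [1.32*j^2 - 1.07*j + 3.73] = 2.64000000000000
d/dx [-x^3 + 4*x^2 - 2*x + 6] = -3*x^2 + 8*x - 2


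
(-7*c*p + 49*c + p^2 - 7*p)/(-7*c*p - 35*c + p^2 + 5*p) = (p - 7)/(p + 5)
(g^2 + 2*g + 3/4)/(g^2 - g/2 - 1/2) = (g + 3/2)/(g - 1)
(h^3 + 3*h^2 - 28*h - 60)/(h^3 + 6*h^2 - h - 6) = (h^2 - 3*h - 10)/(h^2 - 1)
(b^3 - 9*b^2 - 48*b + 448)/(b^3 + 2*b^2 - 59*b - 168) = (b - 8)/(b + 3)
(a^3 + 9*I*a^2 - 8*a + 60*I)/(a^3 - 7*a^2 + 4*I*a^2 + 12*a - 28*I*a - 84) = (a + 5*I)/(a - 7)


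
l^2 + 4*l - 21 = (l - 3)*(l + 7)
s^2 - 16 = (s - 4)*(s + 4)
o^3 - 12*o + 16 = (o - 2)^2*(o + 4)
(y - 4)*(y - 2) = y^2 - 6*y + 8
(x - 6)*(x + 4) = x^2 - 2*x - 24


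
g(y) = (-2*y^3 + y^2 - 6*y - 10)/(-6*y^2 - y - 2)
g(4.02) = 1.44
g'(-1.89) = 0.59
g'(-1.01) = 2.18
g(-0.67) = 1.23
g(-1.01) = 0.12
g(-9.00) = -3.30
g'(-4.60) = 0.33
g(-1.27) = -0.32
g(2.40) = 1.19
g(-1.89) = -0.85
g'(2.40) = 0.01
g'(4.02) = 0.24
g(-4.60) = -1.88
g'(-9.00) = 0.33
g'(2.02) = -0.14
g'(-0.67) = 4.64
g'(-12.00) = 0.33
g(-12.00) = -4.29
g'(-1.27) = 1.31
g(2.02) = 1.21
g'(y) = (12*y + 1)*(-2*y^3 + y^2 - 6*y - 10)/(-6*y^2 - y - 2)^2 + (-6*y^2 + 2*y - 6)/(-6*y^2 - y - 2) = (12*y^4 + 4*y^3 - 25*y^2 - 124*y + 2)/(36*y^4 + 12*y^3 + 25*y^2 + 4*y + 4)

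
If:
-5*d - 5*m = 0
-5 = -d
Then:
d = 5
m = -5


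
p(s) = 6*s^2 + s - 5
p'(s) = 12*s + 1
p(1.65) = 12.98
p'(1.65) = 20.80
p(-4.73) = 124.51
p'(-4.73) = -55.76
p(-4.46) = 109.89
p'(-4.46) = -52.52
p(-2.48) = 29.42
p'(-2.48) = -28.76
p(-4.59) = 116.82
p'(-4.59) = -54.08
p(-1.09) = 1.04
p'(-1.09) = -12.08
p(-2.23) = 22.61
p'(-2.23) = -25.76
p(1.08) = 3.08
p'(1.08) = 13.96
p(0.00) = -5.00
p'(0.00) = 1.00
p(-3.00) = 46.00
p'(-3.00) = -35.00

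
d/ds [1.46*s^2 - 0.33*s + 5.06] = 2.92*s - 0.33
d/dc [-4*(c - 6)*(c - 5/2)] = 34 - 8*c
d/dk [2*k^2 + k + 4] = 4*k + 1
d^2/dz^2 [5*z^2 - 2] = 10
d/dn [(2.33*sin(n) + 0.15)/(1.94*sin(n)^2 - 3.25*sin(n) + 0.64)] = (-4.5202*sin(n)^2 - 0.582*sin(n) + 1.9787)*cos(n)/(3.7636*sin(n)^4 - 12.61*sin(n)^3 + 13.0457*sin(n)^2 - 4.16*sin(n) + 0.4096)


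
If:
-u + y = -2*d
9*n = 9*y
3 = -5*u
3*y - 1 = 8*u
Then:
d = 1/3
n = -19/15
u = -3/5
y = -19/15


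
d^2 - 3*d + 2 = (d - 2)*(d - 1)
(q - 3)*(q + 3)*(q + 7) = q^3 + 7*q^2 - 9*q - 63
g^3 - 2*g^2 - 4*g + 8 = (g - 2)^2*(g + 2)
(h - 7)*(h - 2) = h^2 - 9*h + 14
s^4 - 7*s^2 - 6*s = s*(s - 3)*(s + 1)*(s + 2)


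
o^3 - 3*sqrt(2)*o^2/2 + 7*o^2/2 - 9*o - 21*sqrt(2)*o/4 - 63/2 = (o + 7/2)*(o - 3*sqrt(2))*(o + 3*sqrt(2)/2)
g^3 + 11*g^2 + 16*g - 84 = (g - 2)*(g + 6)*(g + 7)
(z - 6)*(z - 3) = z^2 - 9*z + 18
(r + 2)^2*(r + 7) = r^3 + 11*r^2 + 32*r + 28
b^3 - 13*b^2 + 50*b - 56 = (b - 7)*(b - 4)*(b - 2)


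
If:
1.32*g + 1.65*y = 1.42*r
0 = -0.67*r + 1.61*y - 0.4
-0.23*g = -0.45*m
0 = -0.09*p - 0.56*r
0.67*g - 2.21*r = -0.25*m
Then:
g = -0.39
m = -0.20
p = 0.87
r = -0.14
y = 0.19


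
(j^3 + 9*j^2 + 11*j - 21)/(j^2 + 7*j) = j + 2 - 3/j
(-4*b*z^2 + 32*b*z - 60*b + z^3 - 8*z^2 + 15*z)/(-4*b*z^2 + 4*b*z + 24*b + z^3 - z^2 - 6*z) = (z - 5)/(z + 2)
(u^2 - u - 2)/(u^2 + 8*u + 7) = (u - 2)/(u + 7)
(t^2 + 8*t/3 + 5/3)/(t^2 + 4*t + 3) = (t + 5/3)/(t + 3)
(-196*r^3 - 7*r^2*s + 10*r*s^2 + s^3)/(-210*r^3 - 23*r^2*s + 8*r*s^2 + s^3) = (28*r^2 - 3*r*s - s^2)/(30*r^2 - r*s - s^2)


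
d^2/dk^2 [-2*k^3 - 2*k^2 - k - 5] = -12*k - 4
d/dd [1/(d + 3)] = -1/(d + 3)^2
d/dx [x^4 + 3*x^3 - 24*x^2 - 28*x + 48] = 4*x^3 + 9*x^2 - 48*x - 28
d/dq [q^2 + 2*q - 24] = 2*q + 2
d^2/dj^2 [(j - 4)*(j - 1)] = 2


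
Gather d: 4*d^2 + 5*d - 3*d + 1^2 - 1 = 4*d^2 + 2*d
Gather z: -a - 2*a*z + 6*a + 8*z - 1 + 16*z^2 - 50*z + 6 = 5*a + 16*z^2 + z*(-2*a - 42) + 5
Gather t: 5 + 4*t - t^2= -t^2 + 4*t + 5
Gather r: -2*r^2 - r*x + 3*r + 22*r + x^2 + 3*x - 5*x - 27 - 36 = -2*r^2 + r*(25 - x) + x^2 - 2*x - 63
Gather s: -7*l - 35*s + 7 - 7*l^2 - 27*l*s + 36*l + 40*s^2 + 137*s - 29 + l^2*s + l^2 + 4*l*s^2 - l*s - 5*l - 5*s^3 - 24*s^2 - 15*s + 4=-6*l^2 + 24*l - 5*s^3 + s^2*(4*l + 16) + s*(l^2 - 28*l + 87) - 18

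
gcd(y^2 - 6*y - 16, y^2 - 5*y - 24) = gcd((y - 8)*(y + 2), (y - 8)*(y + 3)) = y - 8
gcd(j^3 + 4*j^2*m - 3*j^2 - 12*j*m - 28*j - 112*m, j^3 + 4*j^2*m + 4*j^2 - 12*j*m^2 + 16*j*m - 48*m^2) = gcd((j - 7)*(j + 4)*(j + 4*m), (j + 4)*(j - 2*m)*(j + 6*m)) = j + 4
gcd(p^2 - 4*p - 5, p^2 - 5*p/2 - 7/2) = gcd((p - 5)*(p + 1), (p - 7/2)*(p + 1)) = p + 1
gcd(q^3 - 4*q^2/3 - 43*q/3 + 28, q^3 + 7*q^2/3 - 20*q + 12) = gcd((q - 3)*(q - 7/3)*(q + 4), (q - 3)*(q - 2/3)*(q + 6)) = q - 3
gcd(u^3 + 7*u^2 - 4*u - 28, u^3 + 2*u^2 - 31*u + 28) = u + 7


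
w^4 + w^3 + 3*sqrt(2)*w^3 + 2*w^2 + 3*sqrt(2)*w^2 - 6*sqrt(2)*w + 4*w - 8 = (w - 1)*(w + 2)*(w + sqrt(2))*(w + 2*sqrt(2))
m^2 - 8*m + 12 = (m - 6)*(m - 2)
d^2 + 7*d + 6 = (d + 1)*(d + 6)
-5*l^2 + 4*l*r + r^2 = (-l + r)*(5*l + r)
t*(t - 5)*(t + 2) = t^3 - 3*t^2 - 10*t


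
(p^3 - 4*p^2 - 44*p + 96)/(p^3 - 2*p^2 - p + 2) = (p^2 - 2*p - 48)/(p^2 - 1)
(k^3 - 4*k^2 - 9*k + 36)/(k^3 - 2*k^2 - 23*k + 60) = (k + 3)/(k + 5)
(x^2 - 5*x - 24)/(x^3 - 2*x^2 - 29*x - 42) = (x - 8)/(x^2 - 5*x - 14)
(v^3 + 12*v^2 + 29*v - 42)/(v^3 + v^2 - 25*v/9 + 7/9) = 9*(v^2 + 13*v + 42)/(9*v^2 + 18*v - 7)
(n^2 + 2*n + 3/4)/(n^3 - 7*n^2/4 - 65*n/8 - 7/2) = 2*(2*n + 3)/(4*n^2 - 9*n - 28)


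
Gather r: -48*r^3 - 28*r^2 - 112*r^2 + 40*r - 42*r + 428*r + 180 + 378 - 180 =-48*r^3 - 140*r^2 + 426*r + 378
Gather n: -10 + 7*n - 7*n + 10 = 0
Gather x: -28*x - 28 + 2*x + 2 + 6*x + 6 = -20*x - 20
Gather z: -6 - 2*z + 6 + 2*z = 0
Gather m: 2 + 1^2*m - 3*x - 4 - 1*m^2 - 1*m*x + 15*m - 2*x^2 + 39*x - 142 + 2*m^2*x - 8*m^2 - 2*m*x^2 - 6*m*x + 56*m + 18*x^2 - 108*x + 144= m^2*(2*x - 9) + m*(-2*x^2 - 7*x + 72) + 16*x^2 - 72*x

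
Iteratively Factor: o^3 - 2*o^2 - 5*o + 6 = (o - 3)*(o^2 + o - 2) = (o - 3)*(o - 1)*(o + 2)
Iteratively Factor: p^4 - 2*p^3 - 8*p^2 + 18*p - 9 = (p - 3)*(p^3 + p^2 - 5*p + 3) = (p - 3)*(p - 1)*(p^2 + 2*p - 3) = (p - 3)*(p - 1)*(p + 3)*(p - 1)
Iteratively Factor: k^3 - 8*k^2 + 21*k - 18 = (k - 3)*(k^2 - 5*k + 6) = (k - 3)*(k - 2)*(k - 3)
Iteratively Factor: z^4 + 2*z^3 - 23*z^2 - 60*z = (z + 4)*(z^3 - 2*z^2 - 15*z) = (z + 3)*(z + 4)*(z^2 - 5*z) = z*(z + 3)*(z + 4)*(z - 5)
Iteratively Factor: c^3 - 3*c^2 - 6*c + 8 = (c + 2)*(c^2 - 5*c + 4) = (c - 1)*(c + 2)*(c - 4)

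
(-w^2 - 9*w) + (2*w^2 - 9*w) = w^2 - 18*w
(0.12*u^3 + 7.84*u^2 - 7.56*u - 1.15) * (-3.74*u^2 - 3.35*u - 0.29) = -0.4488*u^5 - 29.7236*u^4 + 1.9756*u^3 + 27.3534*u^2 + 6.0449*u + 0.3335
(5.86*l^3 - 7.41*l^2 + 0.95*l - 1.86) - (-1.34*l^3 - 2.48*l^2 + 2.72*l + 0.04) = 7.2*l^3 - 4.93*l^2 - 1.77*l - 1.9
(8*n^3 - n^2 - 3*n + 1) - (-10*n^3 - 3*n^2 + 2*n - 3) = 18*n^3 + 2*n^2 - 5*n + 4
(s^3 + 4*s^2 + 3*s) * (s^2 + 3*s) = s^5 + 7*s^4 + 15*s^3 + 9*s^2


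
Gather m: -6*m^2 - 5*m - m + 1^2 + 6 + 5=-6*m^2 - 6*m + 12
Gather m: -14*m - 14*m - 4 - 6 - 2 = -28*m - 12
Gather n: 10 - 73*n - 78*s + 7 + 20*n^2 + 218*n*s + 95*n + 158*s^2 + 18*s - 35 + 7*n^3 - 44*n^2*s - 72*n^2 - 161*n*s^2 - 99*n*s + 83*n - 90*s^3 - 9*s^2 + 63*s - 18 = 7*n^3 + n^2*(-44*s - 52) + n*(-161*s^2 + 119*s + 105) - 90*s^3 + 149*s^2 + 3*s - 36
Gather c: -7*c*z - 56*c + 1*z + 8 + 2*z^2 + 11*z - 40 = c*(-7*z - 56) + 2*z^2 + 12*z - 32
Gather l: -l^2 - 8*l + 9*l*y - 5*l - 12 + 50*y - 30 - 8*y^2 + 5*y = -l^2 + l*(9*y - 13) - 8*y^2 + 55*y - 42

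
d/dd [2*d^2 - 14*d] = 4*d - 14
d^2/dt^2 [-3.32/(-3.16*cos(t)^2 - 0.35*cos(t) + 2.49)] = (-132.608768*(1 - cos(t)^2)^2 - 11.01576*cos(t)^3 - 171.203436*cos(t)^2 + 19.13814*cos(t) + 185.668344)/(3.16*cos(t)^2 + 0.35*cos(t) - 2.49)^3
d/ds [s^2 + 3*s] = 2*s + 3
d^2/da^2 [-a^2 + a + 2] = -2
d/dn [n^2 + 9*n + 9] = 2*n + 9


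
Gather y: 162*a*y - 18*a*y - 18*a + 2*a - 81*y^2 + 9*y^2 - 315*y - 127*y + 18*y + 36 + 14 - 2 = -16*a - 72*y^2 + y*(144*a - 424) + 48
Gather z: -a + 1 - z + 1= -a - z + 2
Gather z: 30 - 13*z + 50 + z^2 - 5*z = z^2 - 18*z + 80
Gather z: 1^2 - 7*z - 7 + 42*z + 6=35*z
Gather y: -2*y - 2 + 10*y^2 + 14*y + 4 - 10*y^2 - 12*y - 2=0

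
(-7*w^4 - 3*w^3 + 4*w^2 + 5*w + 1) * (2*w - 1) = -14*w^5 + w^4 + 11*w^3 + 6*w^2 - 3*w - 1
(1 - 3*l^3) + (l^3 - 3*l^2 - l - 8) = -2*l^3 - 3*l^2 - l - 7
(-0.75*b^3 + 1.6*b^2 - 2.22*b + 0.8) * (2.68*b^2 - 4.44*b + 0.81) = -2.01*b^5 + 7.618*b^4 - 13.6611*b^3 + 13.2968*b^2 - 5.3502*b + 0.648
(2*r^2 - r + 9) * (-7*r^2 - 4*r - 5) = -14*r^4 - r^3 - 69*r^2 - 31*r - 45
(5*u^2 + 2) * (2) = 10*u^2 + 4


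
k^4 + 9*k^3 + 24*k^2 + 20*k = k*(k + 2)^2*(k + 5)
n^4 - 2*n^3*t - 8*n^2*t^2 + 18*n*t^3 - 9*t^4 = (n - 3*t)*(n - t)^2*(n + 3*t)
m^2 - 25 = (m - 5)*(m + 5)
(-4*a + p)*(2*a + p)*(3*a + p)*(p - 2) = -24*a^3*p + 48*a^3 - 14*a^2*p^2 + 28*a^2*p + a*p^3 - 2*a*p^2 + p^4 - 2*p^3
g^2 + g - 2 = (g - 1)*(g + 2)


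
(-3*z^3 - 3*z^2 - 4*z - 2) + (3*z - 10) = -3*z^3 - 3*z^2 - z - 12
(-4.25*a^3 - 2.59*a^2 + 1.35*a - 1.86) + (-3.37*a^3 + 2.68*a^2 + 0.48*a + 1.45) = -7.62*a^3 + 0.0900000000000003*a^2 + 1.83*a - 0.41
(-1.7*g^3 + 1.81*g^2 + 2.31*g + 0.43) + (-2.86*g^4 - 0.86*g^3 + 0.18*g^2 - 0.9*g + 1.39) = -2.86*g^4 - 2.56*g^3 + 1.99*g^2 + 1.41*g + 1.82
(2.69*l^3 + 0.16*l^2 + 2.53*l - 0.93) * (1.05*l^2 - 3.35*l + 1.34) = 2.8245*l^5 - 8.8435*l^4 + 5.7251*l^3 - 9.2376*l^2 + 6.5057*l - 1.2462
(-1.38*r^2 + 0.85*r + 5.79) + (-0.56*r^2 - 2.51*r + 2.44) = -1.94*r^2 - 1.66*r + 8.23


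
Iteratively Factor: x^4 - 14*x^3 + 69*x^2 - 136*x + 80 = (x - 5)*(x^3 - 9*x^2 + 24*x - 16) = (x - 5)*(x - 4)*(x^2 - 5*x + 4) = (x - 5)*(x - 4)^2*(x - 1)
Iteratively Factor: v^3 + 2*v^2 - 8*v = (v - 2)*(v^2 + 4*v) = (v - 2)*(v + 4)*(v)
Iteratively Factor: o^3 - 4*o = (o + 2)*(o^2 - 2*o) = (o - 2)*(o + 2)*(o)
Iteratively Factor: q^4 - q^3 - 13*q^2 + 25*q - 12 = (q - 1)*(q^3 - 13*q + 12) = (q - 3)*(q - 1)*(q^2 + 3*q - 4) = (q - 3)*(q - 1)^2*(q + 4)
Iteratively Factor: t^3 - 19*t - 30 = (t + 3)*(t^2 - 3*t - 10) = (t + 2)*(t + 3)*(t - 5)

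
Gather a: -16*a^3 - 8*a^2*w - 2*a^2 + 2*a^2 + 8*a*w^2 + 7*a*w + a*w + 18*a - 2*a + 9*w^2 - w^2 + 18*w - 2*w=-16*a^3 - 8*a^2*w + a*(8*w^2 + 8*w + 16) + 8*w^2 + 16*w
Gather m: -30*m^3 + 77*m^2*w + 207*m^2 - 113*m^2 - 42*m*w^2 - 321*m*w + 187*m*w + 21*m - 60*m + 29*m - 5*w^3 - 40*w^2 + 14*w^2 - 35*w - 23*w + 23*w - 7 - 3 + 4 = -30*m^3 + m^2*(77*w + 94) + m*(-42*w^2 - 134*w - 10) - 5*w^3 - 26*w^2 - 35*w - 6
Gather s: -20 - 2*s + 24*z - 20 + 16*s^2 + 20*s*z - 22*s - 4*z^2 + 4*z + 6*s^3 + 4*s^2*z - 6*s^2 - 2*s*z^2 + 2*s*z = 6*s^3 + s^2*(4*z + 10) + s*(-2*z^2 + 22*z - 24) - 4*z^2 + 28*z - 40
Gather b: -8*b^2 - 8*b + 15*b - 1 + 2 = -8*b^2 + 7*b + 1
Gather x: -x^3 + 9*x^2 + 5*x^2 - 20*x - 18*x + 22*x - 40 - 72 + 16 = -x^3 + 14*x^2 - 16*x - 96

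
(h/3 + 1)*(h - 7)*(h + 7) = h^3/3 + h^2 - 49*h/3 - 49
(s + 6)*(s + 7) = s^2 + 13*s + 42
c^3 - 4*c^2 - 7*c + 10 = (c - 5)*(c - 1)*(c + 2)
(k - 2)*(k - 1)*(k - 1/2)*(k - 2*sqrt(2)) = k^4 - 7*k^3/2 - 2*sqrt(2)*k^3 + 7*k^2/2 + 7*sqrt(2)*k^2 - 7*sqrt(2)*k - k + 2*sqrt(2)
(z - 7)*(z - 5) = z^2 - 12*z + 35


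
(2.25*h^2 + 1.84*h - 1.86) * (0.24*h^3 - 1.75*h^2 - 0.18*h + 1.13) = 0.54*h^5 - 3.4959*h^4 - 4.0714*h^3 + 5.4663*h^2 + 2.414*h - 2.1018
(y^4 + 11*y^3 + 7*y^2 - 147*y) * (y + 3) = y^5 + 14*y^4 + 40*y^3 - 126*y^2 - 441*y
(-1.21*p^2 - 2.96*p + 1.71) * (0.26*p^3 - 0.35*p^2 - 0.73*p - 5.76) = -0.3146*p^5 - 0.3461*p^4 + 2.3639*p^3 + 8.5319*p^2 + 15.8013*p - 9.8496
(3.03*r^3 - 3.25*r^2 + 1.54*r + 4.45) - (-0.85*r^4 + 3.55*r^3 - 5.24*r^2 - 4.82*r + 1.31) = 0.85*r^4 - 0.52*r^3 + 1.99*r^2 + 6.36*r + 3.14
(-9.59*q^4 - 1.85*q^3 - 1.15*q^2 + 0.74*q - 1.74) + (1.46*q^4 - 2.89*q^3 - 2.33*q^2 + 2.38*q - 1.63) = -8.13*q^4 - 4.74*q^3 - 3.48*q^2 + 3.12*q - 3.37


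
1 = 1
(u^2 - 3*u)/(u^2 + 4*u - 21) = u/(u + 7)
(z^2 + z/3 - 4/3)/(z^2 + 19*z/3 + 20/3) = (z - 1)/(z + 5)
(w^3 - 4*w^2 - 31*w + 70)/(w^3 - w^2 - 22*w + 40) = (w - 7)/(w - 4)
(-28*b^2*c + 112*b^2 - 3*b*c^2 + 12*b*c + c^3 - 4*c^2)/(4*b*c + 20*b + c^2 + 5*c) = (-7*b*c + 28*b + c^2 - 4*c)/(c + 5)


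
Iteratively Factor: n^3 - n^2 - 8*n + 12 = (n - 2)*(n^2 + n - 6) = (n - 2)^2*(n + 3)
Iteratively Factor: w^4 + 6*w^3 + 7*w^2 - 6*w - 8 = (w - 1)*(w^3 + 7*w^2 + 14*w + 8) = (w - 1)*(w + 4)*(w^2 + 3*w + 2) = (w - 1)*(w + 1)*(w + 4)*(w + 2)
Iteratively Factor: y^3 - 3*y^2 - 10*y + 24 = (y + 3)*(y^2 - 6*y + 8) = (y - 2)*(y + 3)*(y - 4)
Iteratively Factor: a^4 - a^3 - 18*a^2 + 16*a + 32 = (a - 4)*(a^3 + 3*a^2 - 6*a - 8) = (a - 4)*(a - 2)*(a^2 + 5*a + 4) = (a - 4)*(a - 2)*(a + 4)*(a + 1)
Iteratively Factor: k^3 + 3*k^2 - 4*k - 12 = (k + 2)*(k^2 + k - 6) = (k - 2)*(k + 2)*(k + 3)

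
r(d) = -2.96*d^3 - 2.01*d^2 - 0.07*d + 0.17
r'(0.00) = -0.07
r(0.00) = 0.17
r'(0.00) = -0.07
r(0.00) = 0.17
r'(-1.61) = -16.62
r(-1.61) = 7.43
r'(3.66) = -133.74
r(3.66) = -172.13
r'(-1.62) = -16.86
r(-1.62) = 7.59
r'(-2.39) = -41.19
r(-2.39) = 29.27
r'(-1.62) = -16.86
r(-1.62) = 7.59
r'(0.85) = -9.90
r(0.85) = -3.16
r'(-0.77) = -2.24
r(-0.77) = 0.38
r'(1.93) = -40.91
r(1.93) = -28.73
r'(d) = -8.88*d^2 - 4.02*d - 0.07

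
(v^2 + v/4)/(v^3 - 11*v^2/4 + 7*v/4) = (4*v + 1)/(4*v^2 - 11*v + 7)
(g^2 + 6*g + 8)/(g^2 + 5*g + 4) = (g + 2)/(g + 1)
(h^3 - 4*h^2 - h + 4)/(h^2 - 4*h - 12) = (-h^3 + 4*h^2 + h - 4)/(-h^2 + 4*h + 12)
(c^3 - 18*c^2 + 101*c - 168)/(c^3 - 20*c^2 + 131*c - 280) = (c - 3)/(c - 5)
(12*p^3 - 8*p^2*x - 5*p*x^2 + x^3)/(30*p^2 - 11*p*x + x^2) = (-2*p^2 + p*x + x^2)/(-5*p + x)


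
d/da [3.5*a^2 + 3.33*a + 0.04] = 7.0*a + 3.33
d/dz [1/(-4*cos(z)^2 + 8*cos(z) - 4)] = -sin(z)/(2*(cos(z) - 1)^3)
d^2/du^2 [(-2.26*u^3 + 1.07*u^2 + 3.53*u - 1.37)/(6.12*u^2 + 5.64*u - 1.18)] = (-2.27373675443232e-13*u^5 + 14.1410879999999*u^3 - 171.267984*u^2 - 149.655552*u - 56.98004)/(229.220928*u^6 + 633.728448*u^5 + 451.43568*u^4 - 64.9728*u^3 - 87.04152*u^2 + 23.559408*u - 1.643032)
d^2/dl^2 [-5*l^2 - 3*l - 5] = -10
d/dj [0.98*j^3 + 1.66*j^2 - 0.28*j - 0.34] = 2.94*j^2 + 3.32*j - 0.28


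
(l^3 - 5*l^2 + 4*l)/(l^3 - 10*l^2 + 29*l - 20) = l/(l - 5)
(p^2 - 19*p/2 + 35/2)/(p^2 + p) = (2*p^2 - 19*p + 35)/(2*p*(p + 1))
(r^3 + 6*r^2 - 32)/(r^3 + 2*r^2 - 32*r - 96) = (r - 2)/(r - 6)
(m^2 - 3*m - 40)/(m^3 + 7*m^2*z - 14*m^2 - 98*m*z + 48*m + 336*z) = (m + 5)/(m^2 + 7*m*z - 6*m - 42*z)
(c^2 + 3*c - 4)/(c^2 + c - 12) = (c - 1)/(c - 3)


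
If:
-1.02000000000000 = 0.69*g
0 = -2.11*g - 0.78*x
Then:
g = -1.48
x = 4.00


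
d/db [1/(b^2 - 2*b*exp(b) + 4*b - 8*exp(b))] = 2*(b*exp(b) - b + 5*exp(b) - 2)/(b^2 - 2*b*exp(b) + 4*b - 8*exp(b))^2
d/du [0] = 0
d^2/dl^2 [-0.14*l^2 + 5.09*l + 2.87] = -0.280000000000000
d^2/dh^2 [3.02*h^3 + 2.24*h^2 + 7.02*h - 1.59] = 18.12*h + 4.48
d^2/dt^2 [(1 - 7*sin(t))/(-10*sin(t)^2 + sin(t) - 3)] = (-700*sin(t)^5 + 330*sin(t)^4 + 2630*sin(t)^3 - 740*sin(t)^2 - 1260*sin(t) + 100)/(10*sin(t)^2 - sin(t) + 3)^3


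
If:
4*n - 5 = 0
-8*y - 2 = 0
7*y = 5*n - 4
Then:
No Solution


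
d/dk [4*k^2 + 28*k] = 8*k + 28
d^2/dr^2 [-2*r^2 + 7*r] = -4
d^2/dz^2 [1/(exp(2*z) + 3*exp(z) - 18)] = (2*(2*exp(z) + 3)^2*exp(z) - (4*exp(z) + 3)*(exp(2*z) + 3*exp(z) - 18))*exp(z)/(exp(2*z) + 3*exp(z) - 18)^3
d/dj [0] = 0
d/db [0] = 0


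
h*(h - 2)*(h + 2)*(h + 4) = h^4 + 4*h^3 - 4*h^2 - 16*h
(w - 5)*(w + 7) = w^2 + 2*w - 35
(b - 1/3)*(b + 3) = b^2 + 8*b/3 - 1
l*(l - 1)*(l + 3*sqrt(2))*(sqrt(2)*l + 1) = sqrt(2)*l^4 - sqrt(2)*l^3 + 7*l^3 - 7*l^2 + 3*sqrt(2)*l^2 - 3*sqrt(2)*l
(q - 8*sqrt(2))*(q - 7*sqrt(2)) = q^2 - 15*sqrt(2)*q + 112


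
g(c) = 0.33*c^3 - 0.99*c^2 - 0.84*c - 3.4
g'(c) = 0.99*c^2 - 1.98*c - 0.84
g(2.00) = -6.40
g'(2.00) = -0.84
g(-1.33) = -4.81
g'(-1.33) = 3.54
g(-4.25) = -43.04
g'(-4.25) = 25.46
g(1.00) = -4.90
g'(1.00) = -1.83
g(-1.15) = -4.25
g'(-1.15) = 2.75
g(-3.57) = -28.03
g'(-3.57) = 18.85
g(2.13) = -6.49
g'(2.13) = -0.57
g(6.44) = 38.27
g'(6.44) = 27.47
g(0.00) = -3.40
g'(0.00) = -0.84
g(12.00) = 414.20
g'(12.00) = 117.96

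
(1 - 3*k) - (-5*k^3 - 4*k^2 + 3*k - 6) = 5*k^3 + 4*k^2 - 6*k + 7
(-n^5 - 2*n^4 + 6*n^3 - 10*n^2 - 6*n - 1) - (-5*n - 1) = -n^5 - 2*n^4 + 6*n^3 - 10*n^2 - n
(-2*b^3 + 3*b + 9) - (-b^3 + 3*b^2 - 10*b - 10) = -b^3 - 3*b^2 + 13*b + 19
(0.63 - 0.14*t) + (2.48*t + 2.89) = 2.34*t + 3.52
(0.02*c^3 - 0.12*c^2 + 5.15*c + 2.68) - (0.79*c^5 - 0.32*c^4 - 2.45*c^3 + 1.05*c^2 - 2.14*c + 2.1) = -0.79*c^5 + 0.32*c^4 + 2.47*c^3 - 1.17*c^2 + 7.29*c + 0.58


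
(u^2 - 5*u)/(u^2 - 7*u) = (u - 5)/(u - 7)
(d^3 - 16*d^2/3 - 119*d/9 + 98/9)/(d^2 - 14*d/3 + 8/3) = (3*d^2 - 14*d - 49)/(3*(d - 4))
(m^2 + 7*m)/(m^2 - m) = (m + 7)/(m - 1)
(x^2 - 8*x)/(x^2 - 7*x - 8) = x/(x + 1)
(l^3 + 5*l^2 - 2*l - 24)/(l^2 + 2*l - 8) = l + 3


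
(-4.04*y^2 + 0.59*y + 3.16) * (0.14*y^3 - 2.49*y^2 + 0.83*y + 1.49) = -0.5656*y^5 + 10.1422*y^4 - 4.3799*y^3 - 13.3983*y^2 + 3.5019*y + 4.7084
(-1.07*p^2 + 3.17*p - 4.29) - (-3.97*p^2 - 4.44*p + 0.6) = 2.9*p^2 + 7.61*p - 4.89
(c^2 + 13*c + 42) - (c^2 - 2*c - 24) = 15*c + 66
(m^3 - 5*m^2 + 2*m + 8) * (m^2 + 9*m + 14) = m^5 + 4*m^4 - 29*m^3 - 44*m^2 + 100*m + 112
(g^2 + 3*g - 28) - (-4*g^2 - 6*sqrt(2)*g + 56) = 5*g^2 + 3*g + 6*sqrt(2)*g - 84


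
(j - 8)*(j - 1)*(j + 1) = j^3 - 8*j^2 - j + 8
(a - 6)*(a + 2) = a^2 - 4*a - 12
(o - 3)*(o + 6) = o^2 + 3*o - 18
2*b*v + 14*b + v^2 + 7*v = (2*b + v)*(v + 7)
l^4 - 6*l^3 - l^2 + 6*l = l*(l - 6)*(l - 1)*(l + 1)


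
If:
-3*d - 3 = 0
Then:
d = -1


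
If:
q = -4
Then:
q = -4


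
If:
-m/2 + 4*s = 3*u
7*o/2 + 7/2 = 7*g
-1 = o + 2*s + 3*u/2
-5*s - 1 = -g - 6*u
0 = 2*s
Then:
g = -1/7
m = -8/7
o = -9/7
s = 0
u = 4/21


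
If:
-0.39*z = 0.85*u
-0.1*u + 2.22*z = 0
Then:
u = 0.00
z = 0.00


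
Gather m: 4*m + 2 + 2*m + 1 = 6*m + 3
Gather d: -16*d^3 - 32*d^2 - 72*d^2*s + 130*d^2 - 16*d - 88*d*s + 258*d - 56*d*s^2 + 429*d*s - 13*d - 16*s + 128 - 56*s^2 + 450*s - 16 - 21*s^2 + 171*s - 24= -16*d^3 + d^2*(98 - 72*s) + d*(-56*s^2 + 341*s + 229) - 77*s^2 + 605*s + 88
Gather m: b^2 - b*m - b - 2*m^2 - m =b^2 - b - 2*m^2 + m*(-b - 1)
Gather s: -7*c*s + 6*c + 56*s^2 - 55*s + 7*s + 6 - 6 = 6*c + 56*s^2 + s*(-7*c - 48)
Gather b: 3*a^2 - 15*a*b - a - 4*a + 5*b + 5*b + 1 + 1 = 3*a^2 - 5*a + b*(10 - 15*a) + 2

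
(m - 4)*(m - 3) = m^2 - 7*m + 12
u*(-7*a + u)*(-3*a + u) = 21*a^2*u - 10*a*u^2 + u^3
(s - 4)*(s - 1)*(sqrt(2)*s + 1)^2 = 2*s^4 - 10*s^3 + 2*sqrt(2)*s^3 - 10*sqrt(2)*s^2 + 9*s^2 - 5*s + 8*sqrt(2)*s + 4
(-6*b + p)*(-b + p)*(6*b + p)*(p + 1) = 36*b^3*p + 36*b^3 - 36*b^2*p^2 - 36*b^2*p - b*p^3 - b*p^2 + p^4 + p^3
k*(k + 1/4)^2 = k^3 + k^2/2 + k/16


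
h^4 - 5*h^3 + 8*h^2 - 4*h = h*(h - 2)^2*(h - 1)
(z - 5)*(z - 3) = z^2 - 8*z + 15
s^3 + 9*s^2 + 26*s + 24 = (s + 2)*(s + 3)*(s + 4)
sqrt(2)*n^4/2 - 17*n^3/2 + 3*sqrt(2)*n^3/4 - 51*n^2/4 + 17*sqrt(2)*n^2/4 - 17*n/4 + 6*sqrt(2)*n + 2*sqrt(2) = (n + 1/2)*(n - 8*sqrt(2))*(n - sqrt(2)/2)*(sqrt(2)*n/2 + sqrt(2)/2)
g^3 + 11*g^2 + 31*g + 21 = (g + 1)*(g + 3)*(g + 7)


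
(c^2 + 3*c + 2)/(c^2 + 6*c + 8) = (c + 1)/(c + 4)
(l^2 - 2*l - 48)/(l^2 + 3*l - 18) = (l - 8)/(l - 3)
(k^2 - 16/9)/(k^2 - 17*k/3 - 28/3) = (k - 4/3)/(k - 7)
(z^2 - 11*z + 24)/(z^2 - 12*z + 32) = (z - 3)/(z - 4)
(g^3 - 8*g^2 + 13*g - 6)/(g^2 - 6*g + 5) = (g^2 - 7*g + 6)/(g - 5)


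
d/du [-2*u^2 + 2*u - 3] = 2 - 4*u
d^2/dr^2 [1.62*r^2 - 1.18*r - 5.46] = 3.24000000000000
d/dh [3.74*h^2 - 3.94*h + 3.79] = 7.48*h - 3.94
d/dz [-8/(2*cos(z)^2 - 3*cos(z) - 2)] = 8*(3 - 4*cos(z))*sin(z)/(2*sin(z)^2 + 3*cos(z))^2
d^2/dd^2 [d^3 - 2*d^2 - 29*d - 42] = 6*d - 4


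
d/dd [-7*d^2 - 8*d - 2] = -14*d - 8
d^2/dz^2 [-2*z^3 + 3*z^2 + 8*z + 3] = 6 - 12*z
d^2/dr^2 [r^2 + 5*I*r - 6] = 2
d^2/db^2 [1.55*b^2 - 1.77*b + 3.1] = 3.10000000000000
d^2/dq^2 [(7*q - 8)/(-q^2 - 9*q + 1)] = 2*(-(2*q + 9)^2*(7*q - 8) + (21*q + 55)*(q^2 + 9*q - 1))/(q^2 + 9*q - 1)^3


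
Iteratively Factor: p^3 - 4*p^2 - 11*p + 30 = (p - 5)*(p^2 + p - 6) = (p - 5)*(p + 3)*(p - 2)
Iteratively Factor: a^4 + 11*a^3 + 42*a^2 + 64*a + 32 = (a + 4)*(a^3 + 7*a^2 + 14*a + 8) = (a + 1)*(a + 4)*(a^2 + 6*a + 8) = (a + 1)*(a + 2)*(a + 4)*(a + 4)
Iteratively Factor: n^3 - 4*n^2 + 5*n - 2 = (n - 1)*(n^2 - 3*n + 2) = (n - 1)^2*(n - 2)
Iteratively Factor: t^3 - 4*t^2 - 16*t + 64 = (t - 4)*(t^2 - 16) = (t - 4)^2*(t + 4)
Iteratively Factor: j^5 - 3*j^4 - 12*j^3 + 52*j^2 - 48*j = (j - 2)*(j^4 - j^3 - 14*j^2 + 24*j) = j*(j - 2)*(j^3 - j^2 - 14*j + 24) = j*(j - 3)*(j - 2)*(j^2 + 2*j - 8) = j*(j - 3)*(j - 2)^2*(j + 4)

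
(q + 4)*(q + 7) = q^2 + 11*q + 28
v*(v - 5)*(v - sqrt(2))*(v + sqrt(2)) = v^4 - 5*v^3 - 2*v^2 + 10*v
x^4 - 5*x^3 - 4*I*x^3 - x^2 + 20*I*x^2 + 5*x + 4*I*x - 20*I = (x - 5)*(x - 4*I)*(-I*x + I)*(I*x + I)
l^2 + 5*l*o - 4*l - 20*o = (l - 4)*(l + 5*o)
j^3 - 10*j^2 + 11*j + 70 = (j - 7)*(j - 5)*(j + 2)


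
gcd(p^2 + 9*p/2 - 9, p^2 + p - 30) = p + 6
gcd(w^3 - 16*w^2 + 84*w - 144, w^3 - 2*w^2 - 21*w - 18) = w - 6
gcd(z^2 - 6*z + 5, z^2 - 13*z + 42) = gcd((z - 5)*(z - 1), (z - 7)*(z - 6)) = 1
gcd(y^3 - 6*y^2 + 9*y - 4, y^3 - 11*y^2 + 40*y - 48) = y - 4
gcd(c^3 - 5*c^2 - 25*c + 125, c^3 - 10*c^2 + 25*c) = c^2 - 10*c + 25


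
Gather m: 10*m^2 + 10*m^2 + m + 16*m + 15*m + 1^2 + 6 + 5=20*m^2 + 32*m + 12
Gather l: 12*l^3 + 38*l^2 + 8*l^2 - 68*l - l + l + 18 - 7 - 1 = 12*l^3 + 46*l^2 - 68*l + 10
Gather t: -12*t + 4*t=-8*t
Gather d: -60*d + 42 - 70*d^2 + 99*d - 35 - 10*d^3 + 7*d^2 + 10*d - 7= -10*d^3 - 63*d^2 + 49*d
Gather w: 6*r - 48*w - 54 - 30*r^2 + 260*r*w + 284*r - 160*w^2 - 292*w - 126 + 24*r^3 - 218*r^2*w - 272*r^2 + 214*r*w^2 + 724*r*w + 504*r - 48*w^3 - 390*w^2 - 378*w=24*r^3 - 302*r^2 + 794*r - 48*w^3 + w^2*(214*r - 550) + w*(-218*r^2 + 984*r - 718) - 180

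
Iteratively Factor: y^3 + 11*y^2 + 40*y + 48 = (y + 4)*(y^2 + 7*y + 12) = (y + 4)^2*(y + 3)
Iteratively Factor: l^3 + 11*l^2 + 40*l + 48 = (l + 4)*(l^2 + 7*l + 12) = (l + 3)*(l + 4)*(l + 4)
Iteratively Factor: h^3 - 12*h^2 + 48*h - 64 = (h - 4)*(h^2 - 8*h + 16) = (h - 4)^2*(h - 4)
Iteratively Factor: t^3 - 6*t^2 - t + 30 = (t + 2)*(t^2 - 8*t + 15) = (t - 5)*(t + 2)*(t - 3)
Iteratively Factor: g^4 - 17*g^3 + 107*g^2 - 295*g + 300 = (g - 4)*(g^3 - 13*g^2 + 55*g - 75) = (g - 4)*(g - 3)*(g^2 - 10*g + 25) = (g - 5)*(g - 4)*(g - 3)*(g - 5)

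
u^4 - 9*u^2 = u^2*(u - 3)*(u + 3)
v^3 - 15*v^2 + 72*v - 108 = (v - 6)^2*(v - 3)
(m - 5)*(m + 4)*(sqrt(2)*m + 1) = sqrt(2)*m^3 - sqrt(2)*m^2 + m^2 - 20*sqrt(2)*m - m - 20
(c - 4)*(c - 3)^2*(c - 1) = c^4 - 11*c^3 + 43*c^2 - 69*c + 36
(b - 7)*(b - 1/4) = b^2 - 29*b/4 + 7/4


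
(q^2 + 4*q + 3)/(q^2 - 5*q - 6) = (q + 3)/(q - 6)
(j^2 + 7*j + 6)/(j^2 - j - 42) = (j + 1)/(j - 7)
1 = 1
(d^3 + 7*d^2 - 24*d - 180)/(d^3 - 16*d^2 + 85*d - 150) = (d^2 + 12*d + 36)/(d^2 - 11*d + 30)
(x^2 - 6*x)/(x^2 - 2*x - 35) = x*(6 - x)/(-x^2 + 2*x + 35)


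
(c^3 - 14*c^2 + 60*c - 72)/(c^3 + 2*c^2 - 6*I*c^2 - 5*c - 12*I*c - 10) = (c^3 - 14*c^2 + 60*c - 72)/(c^3 + c^2*(2 - 6*I) + c*(-5 - 12*I) - 10)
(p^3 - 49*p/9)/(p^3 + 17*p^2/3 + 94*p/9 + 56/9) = p*(3*p - 7)/(3*p^2 + 10*p + 8)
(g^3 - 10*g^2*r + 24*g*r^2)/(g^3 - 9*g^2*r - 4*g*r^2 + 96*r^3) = g*(-g + 6*r)/(-g^2 + 5*g*r + 24*r^2)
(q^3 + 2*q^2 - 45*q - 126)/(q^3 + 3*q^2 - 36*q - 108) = (q - 7)/(q - 6)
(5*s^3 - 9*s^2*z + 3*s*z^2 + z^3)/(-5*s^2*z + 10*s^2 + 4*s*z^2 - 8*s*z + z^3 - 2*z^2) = (-s + z)/(z - 2)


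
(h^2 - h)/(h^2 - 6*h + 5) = h/(h - 5)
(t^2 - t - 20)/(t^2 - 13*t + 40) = (t + 4)/(t - 8)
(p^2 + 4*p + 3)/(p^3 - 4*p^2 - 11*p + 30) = (p + 1)/(p^2 - 7*p + 10)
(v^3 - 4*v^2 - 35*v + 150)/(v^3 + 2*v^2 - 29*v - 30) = (v - 5)/(v + 1)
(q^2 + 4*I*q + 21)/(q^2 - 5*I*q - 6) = (q + 7*I)/(q - 2*I)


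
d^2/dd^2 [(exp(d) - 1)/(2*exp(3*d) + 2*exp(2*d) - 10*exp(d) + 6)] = (2*exp(3*d) + 3*exp(2*d) + 8*exp(d) + 3)*exp(d)/(exp(6*d) + 6*exp(5*d) + 3*exp(4*d) - 28*exp(3*d) - 9*exp(2*d) + 54*exp(d) - 27)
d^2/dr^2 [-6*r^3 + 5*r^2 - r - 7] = 10 - 36*r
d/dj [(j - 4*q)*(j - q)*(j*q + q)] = q*(3*j^2 - 10*j*q + 2*j + 4*q^2 - 5*q)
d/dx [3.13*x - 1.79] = 3.13000000000000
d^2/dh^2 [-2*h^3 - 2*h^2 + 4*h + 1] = -12*h - 4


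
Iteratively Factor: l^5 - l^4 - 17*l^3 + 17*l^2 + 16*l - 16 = (l - 1)*(l^4 - 17*l^2 + 16) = (l - 1)*(l + 1)*(l^3 - l^2 - 16*l + 16) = (l - 1)*(l + 1)*(l + 4)*(l^2 - 5*l + 4) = (l - 1)^2*(l + 1)*(l + 4)*(l - 4)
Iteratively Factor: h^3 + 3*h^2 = (h)*(h^2 + 3*h) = h^2*(h + 3)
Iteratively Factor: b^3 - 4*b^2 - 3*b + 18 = (b - 3)*(b^2 - b - 6) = (b - 3)^2*(b + 2)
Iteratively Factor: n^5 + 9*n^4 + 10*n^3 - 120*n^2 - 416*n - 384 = (n - 4)*(n^4 + 13*n^3 + 62*n^2 + 128*n + 96) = (n - 4)*(n + 4)*(n^3 + 9*n^2 + 26*n + 24) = (n - 4)*(n + 2)*(n + 4)*(n^2 + 7*n + 12) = (n - 4)*(n + 2)*(n + 3)*(n + 4)*(n + 4)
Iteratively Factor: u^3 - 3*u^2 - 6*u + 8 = (u + 2)*(u^2 - 5*u + 4) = (u - 4)*(u + 2)*(u - 1)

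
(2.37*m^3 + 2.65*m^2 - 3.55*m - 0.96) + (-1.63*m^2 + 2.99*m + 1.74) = 2.37*m^3 + 1.02*m^2 - 0.56*m + 0.78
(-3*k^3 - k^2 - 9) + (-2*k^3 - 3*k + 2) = -5*k^3 - k^2 - 3*k - 7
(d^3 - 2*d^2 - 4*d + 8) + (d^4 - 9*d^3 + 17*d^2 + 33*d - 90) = d^4 - 8*d^3 + 15*d^2 + 29*d - 82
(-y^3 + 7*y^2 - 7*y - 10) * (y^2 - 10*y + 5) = -y^5 + 17*y^4 - 82*y^3 + 95*y^2 + 65*y - 50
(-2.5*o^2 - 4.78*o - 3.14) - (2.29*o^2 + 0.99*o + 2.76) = -4.79*o^2 - 5.77*o - 5.9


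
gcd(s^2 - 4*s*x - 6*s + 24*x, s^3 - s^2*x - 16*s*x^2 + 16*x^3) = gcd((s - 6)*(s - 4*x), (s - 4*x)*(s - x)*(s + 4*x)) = -s + 4*x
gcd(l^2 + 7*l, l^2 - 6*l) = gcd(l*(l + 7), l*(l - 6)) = l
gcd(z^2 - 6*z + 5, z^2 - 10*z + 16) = 1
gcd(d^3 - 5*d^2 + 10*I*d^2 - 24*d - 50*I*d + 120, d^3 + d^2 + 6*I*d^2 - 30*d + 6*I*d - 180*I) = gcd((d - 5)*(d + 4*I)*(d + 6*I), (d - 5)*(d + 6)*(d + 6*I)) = d^2 + d*(-5 + 6*I) - 30*I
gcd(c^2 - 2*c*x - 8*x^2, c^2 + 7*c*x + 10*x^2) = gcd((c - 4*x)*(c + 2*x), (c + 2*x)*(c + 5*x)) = c + 2*x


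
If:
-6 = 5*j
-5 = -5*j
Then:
No Solution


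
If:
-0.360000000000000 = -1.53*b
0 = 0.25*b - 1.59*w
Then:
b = 0.24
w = 0.04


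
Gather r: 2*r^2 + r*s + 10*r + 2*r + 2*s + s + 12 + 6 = 2*r^2 + r*(s + 12) + 3*s + 18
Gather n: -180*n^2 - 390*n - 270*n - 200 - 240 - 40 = -180*n^2 - 660*n - 480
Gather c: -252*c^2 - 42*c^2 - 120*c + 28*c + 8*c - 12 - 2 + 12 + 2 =-294*c^2 - 84*c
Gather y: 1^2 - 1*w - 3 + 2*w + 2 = w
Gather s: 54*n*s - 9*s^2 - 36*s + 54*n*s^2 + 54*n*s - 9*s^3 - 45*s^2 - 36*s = -9*s^3 + s^2*(54*n - 54) + s*(108*n - 72)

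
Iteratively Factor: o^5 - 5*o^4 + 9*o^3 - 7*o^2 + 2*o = (o)*(o^4 - 5*o^3 + 9*o^2 - 7*o + 2) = o*(o - 2)*(o^3 - 3*o^2 + 3*o - 1) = o*(o - 2)*(o - 1)*(o^2 - 2*o + 1) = o*(o - 2)*(o - 1)^2*(o - 1)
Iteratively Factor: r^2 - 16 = (r - 4)*(r + 4)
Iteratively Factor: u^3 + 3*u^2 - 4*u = (u - 1)*(u^2 + 4*u) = u*(u - 1)*(u + 4)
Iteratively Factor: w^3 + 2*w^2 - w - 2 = (w + 2)*(w^2 - 1) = (w - 1)*(w + 2)*(w + 1)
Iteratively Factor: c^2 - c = (c)*(c - 1)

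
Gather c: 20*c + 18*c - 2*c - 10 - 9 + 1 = 36*c - 18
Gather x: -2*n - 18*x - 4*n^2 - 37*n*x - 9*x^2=-4*n^2 - 2*n - 9*x^2 + x*(-37*n - 18)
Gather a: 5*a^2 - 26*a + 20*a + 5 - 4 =5*a^2 - 6*a + 1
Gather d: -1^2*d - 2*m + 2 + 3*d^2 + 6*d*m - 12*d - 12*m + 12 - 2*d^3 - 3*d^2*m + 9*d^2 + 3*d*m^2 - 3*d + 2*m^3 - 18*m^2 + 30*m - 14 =-2*d^3 + d^2*(12 - 3*m) + d*(3*m^2 + 6*m - 16) + 2*m^3 - 18*m^2 + 16*m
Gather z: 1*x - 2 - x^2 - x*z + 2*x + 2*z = -x^2 + 3*x + z*(2 - x) - 2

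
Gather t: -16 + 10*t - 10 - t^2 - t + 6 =-t^2 + 9*t - 20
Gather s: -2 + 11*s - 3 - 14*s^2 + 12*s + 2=-14*s^2 + 23*s - 3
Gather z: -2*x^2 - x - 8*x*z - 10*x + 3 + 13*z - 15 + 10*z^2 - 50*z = -2*x^2 - 11*x + 10*z^2 + z*(-8*x - 37) - 12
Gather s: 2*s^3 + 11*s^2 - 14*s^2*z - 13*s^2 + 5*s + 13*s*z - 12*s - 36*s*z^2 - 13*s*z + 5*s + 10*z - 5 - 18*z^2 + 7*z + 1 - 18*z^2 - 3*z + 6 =2*s^3 + s^2*(-14*z - 2) + s*(-36*z^2 - 2) - 36*z^2 + 14*z + 2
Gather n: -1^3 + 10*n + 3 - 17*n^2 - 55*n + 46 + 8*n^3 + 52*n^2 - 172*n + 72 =8*n^3 + 35*n^2 - 217*n + 120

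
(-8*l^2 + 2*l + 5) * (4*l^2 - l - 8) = -32*l^4 + 16*l^3 + 82*l^2 - 21*l - 40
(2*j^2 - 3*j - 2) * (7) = 14*j^2 - 21*j - 14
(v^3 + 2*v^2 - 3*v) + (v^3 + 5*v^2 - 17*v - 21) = 2*v^3 + 7*v^2 - 20*v - 21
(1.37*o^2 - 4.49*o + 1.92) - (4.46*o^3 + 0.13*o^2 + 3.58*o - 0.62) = -4.46*o^3 + 1.24*o^2 - 8.07*o + 2.54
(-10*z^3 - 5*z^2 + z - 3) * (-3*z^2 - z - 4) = 30*z^5 + 25*z^4 + 42*z^3 + 28*z^2 - z + 12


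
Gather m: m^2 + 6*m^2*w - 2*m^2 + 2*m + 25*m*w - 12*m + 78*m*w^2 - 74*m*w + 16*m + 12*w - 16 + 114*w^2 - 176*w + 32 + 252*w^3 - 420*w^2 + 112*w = m^2*(6*w - 1) + m*(78*w^2 - 49*w + 6) + 252*w^3 - 306*w^2 - 52*w + 16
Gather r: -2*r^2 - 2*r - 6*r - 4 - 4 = -2*r^2 - 8*r - 8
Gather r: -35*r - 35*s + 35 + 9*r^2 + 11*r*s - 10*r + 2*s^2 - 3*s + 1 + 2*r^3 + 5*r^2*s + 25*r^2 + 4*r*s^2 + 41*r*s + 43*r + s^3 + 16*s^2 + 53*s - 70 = 2*r^3 + r^2*(5*s + 34) + r*(4*s^2 + 52*s - 2) + s^3 + 18*s^2 + 15*s - 34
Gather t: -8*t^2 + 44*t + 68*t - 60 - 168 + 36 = -8*t^2 + 112*t - 192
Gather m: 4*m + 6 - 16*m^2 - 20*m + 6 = -16*m^2 - 16*m + 12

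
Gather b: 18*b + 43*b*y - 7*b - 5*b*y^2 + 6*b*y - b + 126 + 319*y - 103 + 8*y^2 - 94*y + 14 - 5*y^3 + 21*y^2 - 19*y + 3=b*(-5*y^2 + 49*y + 10) - 5*y^3 + 29*y^2 + 206*y + 40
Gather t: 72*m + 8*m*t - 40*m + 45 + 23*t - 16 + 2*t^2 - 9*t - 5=32*m + 2*t^2 + t*(8*m + 14) + 24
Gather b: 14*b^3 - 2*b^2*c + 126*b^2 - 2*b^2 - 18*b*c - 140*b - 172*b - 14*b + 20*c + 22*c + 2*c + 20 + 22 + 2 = 14*b^3 + b^2*(124 - 2*c) + b*(-18*c - 326) + 44*c + 44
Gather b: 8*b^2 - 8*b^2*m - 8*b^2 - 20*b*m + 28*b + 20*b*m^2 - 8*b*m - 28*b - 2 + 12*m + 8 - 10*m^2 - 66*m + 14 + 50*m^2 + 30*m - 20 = -8*b^2*m + b*(20*m^2 - 28*m) + 40*m^2 - 24*m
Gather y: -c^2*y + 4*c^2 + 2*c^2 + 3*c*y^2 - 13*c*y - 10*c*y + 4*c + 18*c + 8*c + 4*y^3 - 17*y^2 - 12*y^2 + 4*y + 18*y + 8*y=6*c^2 + 30*c + 4*y^3 + y^2*(3*c - 29) + y*(-c^2 - 23*c + 30)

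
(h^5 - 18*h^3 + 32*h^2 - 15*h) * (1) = h^5 - 18*h^3 + 32*h^2 - 15*h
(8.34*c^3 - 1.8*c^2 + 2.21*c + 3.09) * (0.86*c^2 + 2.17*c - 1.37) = 7.1724*c^5 + 16.5498*c^4 - 13.4312*c^3 + 9.9191*c^2 + 3.6776*c - 4.2333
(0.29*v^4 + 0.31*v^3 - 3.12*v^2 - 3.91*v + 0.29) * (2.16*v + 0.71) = 0.6264*v^5 + 0.8755*v^4 - 6.5191*v^3 - 10.6608*v^2 - 2.1497*v + 0.2059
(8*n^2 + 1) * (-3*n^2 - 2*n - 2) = -24*n^4 - 16*n^3 - 19*n^2 - 2*n - 2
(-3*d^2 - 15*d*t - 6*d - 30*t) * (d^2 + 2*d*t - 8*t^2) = -3*d^4 - 21*d^3*t - 6*d^3 - 6*d^2*t^2 - 42*d^2*t + 120*d*t^3 - 12*d*t^2 + 240*t^3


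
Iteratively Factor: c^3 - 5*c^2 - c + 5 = (c - 5)*(c^2 - 1) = (c - 5)*(c + 1)*(c - 1)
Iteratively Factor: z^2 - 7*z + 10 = (z - 5)*(z - 2)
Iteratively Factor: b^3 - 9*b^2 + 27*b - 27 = (b - 3)*(b^2 - 6*b + 9) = (b - 3)^2*(b - 3)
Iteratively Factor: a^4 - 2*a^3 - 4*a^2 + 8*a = (a - 2)*(a^3 - 4*a) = (a - 2)^2*(a^2 + 2*a) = (a - 2)^2*(a + 2)*(a)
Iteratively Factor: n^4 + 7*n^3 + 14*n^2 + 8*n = (n + 4)*(n^3 + 3*n^2 + 2*n) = n*(n + 4)*(n^2 + 3*n + 2) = n*(n + 1)*(n + 4)*(n + 2)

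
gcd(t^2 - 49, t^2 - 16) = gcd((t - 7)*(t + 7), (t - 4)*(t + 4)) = 1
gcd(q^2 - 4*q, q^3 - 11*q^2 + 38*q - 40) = q - 4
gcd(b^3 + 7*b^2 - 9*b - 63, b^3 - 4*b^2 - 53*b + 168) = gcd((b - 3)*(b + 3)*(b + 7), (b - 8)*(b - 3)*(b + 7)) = b^2 + 4*b - 21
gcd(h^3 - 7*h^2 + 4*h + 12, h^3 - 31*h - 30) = h^2 - 5*h - 6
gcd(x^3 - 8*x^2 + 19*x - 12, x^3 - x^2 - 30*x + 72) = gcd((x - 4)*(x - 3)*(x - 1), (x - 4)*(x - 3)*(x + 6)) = x^2 - 7*x + 12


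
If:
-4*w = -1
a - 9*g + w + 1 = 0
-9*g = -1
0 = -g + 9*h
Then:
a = -1/4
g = 1/9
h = 1/81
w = 1/4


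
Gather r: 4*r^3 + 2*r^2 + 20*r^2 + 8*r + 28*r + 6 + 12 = 4*r^3 + 22*r^2 + 36*r + 18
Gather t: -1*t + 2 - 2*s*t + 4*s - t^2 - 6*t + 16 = 4*s - t^2 + t*(-2*s - 7) + 18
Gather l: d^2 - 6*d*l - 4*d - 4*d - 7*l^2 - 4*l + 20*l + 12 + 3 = d^2 - 8*d - 7*l^2 + l*(16 - 6*d) + 15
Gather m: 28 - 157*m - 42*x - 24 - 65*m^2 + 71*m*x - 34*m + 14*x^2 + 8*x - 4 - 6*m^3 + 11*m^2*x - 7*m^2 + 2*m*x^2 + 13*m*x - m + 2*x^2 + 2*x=-6*m^3 + m^2*(11*x - 72) + m*(2*x^2 + 84*x - 192) + 16*x^2 - 32*x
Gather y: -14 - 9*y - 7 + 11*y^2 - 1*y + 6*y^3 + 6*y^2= 6*y^3 + 17*y^2 - 10*y - 21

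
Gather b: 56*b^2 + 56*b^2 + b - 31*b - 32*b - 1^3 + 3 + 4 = 112*b^2 - 62*b + 6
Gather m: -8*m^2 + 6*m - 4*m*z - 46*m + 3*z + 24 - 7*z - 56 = -8*m^2 + m*(-4*z - 40) - 4*z - 32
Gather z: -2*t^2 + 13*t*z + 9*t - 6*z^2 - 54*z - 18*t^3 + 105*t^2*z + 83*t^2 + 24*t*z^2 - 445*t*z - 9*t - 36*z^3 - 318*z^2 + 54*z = -18*t^3 + 81*t^2 - 36*z^3 + z^2*(24*t - 324) + z*(105*t^2 - 432*t)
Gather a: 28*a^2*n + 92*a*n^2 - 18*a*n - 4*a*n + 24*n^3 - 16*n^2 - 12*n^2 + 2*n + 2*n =28*a^2*n + a*(92*n^2 - 22*n) + 24*n^3 - 28*n^2 + 4*n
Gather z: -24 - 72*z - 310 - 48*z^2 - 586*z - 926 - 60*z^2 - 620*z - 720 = -108*z^2 - 1278*z - 1980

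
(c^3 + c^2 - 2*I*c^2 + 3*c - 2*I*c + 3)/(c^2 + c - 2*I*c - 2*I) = (c^2 - 2*I*c + 3)/(c - 2*I)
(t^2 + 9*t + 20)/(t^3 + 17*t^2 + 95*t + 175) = (t + 4)/(t^2 + 12*t + 35)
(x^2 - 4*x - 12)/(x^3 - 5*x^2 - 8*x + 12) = 1/(x - 1)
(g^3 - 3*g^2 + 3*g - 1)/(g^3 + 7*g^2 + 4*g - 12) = (g^2 - 2*g + 1)/(g^2 + 8*g + 12)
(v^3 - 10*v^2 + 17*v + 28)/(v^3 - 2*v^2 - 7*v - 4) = (v - 7)/(v + 1)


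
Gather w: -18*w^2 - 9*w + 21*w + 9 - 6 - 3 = -18*w^2 + 12*w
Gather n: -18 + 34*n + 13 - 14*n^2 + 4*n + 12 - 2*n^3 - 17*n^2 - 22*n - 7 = -2*n^3 - 31*n^2 + 16*n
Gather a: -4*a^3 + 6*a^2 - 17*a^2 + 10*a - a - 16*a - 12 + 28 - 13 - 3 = -4*a^3 - 11*a^2 - 7*a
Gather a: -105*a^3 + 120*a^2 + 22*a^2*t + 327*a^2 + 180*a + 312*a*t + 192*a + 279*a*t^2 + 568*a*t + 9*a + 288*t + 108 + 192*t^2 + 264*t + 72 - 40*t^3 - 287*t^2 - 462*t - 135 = -105*a^3 + a^2*(22*t + 447) + a*(279*t^2 + 880*t + 381) - 40*t^3 - 95*t^2 + 90*t + 45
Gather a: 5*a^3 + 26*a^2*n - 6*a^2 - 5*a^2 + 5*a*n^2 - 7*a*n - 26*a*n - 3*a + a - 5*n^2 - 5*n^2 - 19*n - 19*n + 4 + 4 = 5*a^3 + a^2*(26*n - 11) + a*(5*n^2 - 33*n - 2) - 10*n^2 - 38*n + 8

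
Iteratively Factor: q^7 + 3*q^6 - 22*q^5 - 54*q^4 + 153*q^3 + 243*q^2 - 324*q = (q - 3)*(q^6 + 6*q^5 - 4*q^4 - 66*q^3 - 45*q^2 + 108*q) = (q - 3)^2*(q^5 + 9*q^4 + 23*q^3 + 3*q^2 - 36*q) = (q - 3)^2*(q + 4)*(q^4 + 5*q^3 + 3*q^2 - 9*q) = (q - 3)^2*(q + 3)*(q + 4)*(q^3 + 2*q^2 - 3*q) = q*(q - 3)^2*(q + 3)*(q + 4)*(q^2 + 2*q - 3) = q*(q - 3)^2*(q + 3)^2*(q + 4)*(q - 1)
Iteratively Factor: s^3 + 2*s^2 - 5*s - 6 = (s + 1)*(s^2 + s - 6) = (s - 2)*(s + 1)*(s + 3)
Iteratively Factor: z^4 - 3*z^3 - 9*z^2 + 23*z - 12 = (z - 1)*(z^3 - 2*z^2 - 11*z + 12) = (z - 1)*(z + 3)*(z^2 - 5*z + 4) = (z - 4)*(z - 1)*(z + 3)*(z - 1)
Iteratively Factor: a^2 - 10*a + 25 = (a - 5)*(a - 5)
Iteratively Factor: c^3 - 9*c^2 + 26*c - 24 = (c - 3)*(c^2 - 6*c + 8) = (c - 3)*(c - 2)*(c - 4)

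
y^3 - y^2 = y^2*(y - 1)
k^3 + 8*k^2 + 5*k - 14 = (k - 1)*(k + 2)*(k + 7)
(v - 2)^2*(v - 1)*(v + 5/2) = v^4 - 5*v^3/2 - 9*v^2/2 + 16*v - 10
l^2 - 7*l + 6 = (l - 6)*(l - 1)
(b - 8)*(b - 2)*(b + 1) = b^3 - 9*b^2 + 6*b + 16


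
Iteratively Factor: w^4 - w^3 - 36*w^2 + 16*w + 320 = (w + 4)*(w^3 - 5*w^2 - 16*w + 80) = (w - 4)*(w + 4)*(w^2 - w - 20) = (w - 5)*(w - 4)*(w + 4)*(w + 4)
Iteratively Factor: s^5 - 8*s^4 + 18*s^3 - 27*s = (s - 3)*(s^4 - 5*s^3 + 3*s^2 + 9*s) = (s - 3)*(s + 1)*(s^3 - 6*s^2 + 9*s) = s*(s - 3)*(s + 1)*(s^2 - 6*s + 9) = s*(s - 3)^2*(s + 1)*(s - 3)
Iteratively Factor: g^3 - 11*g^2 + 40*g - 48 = (g - 4)*(g^2 - 7*g + 12) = (g - 4)^2*(g - 3)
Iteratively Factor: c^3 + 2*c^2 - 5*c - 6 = (c + 3)*(c^2 - c - 2) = (c + 1)*(c + 3)*(c - 2)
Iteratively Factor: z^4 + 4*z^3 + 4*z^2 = (z)*(z^3 + 4*z^2 + 4*z) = z*(z + 2)*(z^2 + 2*z) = z*(z + 2)^2*(z)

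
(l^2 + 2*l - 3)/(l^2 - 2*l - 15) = (l - 1)/(l - 5)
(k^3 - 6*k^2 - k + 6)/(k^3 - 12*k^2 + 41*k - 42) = (k^3 - 6*k^2 - k + 6)/(k^3 - 12*k^2 + 41*k - 42)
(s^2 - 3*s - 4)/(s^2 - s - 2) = (s - 4)/(s - 2)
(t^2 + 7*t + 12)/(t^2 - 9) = (t + 4)/(t - 3)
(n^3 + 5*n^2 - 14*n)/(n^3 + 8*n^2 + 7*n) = (n - 2)/(n + 1)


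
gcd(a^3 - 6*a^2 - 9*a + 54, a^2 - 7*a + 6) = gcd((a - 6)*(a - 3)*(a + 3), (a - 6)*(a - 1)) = a - 6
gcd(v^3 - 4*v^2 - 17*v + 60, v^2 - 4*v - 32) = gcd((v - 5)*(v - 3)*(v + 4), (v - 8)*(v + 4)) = v + 4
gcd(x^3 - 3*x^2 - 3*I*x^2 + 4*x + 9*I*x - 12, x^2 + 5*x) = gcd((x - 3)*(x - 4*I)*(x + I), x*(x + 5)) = 1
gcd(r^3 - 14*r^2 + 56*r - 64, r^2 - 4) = r - 2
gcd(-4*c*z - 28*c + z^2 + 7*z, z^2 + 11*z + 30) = 1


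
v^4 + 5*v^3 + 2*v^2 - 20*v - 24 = (v - 2)*(v + 2)^2*(v + 3)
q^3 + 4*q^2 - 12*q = q*(q - 2)*(q + 6)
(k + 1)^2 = k^2 + 2*k + 1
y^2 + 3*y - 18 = (y - 3)*(y + 6)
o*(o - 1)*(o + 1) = o^3 - o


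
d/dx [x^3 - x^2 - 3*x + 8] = 3*x^2 - 2*x - 3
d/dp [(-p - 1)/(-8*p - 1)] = -7/(8*p + 1)^2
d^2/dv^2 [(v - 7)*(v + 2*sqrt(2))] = 2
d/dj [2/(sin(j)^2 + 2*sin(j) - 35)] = -4*(sin(j) + 1)*cos(j)/(sin(j)^2 + 2*sin(j) - 35)^2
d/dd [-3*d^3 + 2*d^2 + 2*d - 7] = -9*d^2 + 4*d + 2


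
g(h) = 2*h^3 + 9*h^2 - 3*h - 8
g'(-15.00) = 1077.00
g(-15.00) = -4688.00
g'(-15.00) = 1077.00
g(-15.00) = -4688.00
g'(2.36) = 72.90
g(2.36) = 61.33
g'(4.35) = 188.84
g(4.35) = 313.88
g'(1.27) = 29.54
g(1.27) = 6.80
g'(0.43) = 5.85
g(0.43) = -7.47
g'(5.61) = 286.81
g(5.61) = 611.54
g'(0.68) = 12.01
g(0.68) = -5.25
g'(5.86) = 308.52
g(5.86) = 685.94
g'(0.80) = 15.24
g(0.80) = -3.62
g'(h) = 6*h^2 + 18*h - 3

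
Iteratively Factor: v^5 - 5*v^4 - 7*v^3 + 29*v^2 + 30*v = (v + 1)*(v^4 - 6*v^3 - v^2 + 30*v) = (v + 1)*(v + 2)*(v^3 - 8*v^2 + 15*v) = v*(v + 1)*(v + 2)*(v^2 - 8*v + 15) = v*(v - 5)*(v + 1)*(v + 2)*(v - 3)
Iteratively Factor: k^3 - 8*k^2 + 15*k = (k - 3)*(k^2 - 5*k) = (k - 5)*(k - 3)*(k)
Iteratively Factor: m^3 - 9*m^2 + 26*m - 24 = (m - 2)*(m^2 - 7*m + 12) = (m - 3)*(m - 2)*(m - 4)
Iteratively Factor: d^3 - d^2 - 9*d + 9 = (d + 3)*(d^2 - 4*d + 3) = (d - 3)*(d + 3)*(d - 1)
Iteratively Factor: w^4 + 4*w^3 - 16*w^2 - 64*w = (w + 4)*(w^3 - 16*w) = (w - 4)*(w + 4)*(w^2 + 4*w) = w*(w - 4)*(w + 4)*(w + 4)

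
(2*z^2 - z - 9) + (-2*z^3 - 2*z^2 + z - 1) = -2*z^3 - 10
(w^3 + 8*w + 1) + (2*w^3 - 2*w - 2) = 3*w^3 + 6*w - 1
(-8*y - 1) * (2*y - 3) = -16*y^2 + 22*y + 3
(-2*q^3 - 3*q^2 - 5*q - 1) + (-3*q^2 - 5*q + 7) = -2*q^3 - 6*q^2 - 10*q + 6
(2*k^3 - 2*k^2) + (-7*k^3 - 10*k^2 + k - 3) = -5*k^3 - 12*k^2 + k - 3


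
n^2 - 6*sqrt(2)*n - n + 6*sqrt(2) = (n - 1)*(n - 6*sqrt(2))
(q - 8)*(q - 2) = q^2 - 10*q + 16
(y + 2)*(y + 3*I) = y^2 + 2*y + 3*I*y + 6*I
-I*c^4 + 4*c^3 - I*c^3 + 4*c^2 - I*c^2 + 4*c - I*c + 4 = (c - I)*(c + I)*(c + 4*I)*(-I*c - I)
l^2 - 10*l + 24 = (l - 6)*(l - 4)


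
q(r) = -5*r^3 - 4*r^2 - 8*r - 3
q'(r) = -15*r^2 - 8*r - 8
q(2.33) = -106.60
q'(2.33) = -108.07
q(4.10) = -447.64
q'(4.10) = -292.95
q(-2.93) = 111.87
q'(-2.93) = -113.33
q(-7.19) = 1706.21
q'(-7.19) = -725.92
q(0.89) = -16.81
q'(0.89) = -27.00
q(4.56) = -596.75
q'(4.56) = -356.38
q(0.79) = -14.28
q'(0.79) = -23.68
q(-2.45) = 66.12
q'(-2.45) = -78.44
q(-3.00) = 120.00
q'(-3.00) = -119.00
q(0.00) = -3.00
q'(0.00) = -8.00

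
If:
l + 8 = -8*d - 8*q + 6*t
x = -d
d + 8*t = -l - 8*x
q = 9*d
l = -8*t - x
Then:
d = 0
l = -32/7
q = 0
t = 4/7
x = 0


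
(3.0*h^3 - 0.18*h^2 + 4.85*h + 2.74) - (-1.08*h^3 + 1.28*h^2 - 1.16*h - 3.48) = 4.08*h^3 - 1.46*h^2 + 6.01*h + 6.22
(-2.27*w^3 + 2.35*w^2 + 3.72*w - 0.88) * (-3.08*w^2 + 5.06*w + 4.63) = 6.9916*w^5 - 18.7242*w^4 - 10.0767*w^3 + 32.4141*w^2 + 12.7708*w - 4.0744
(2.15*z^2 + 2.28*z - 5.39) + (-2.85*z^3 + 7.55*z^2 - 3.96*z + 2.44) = -2.85*z^3 + 9.7*z^2 - 1.68*z - 2.95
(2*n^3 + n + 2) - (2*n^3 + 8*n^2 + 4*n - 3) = -8*n^2 - 3*n + 5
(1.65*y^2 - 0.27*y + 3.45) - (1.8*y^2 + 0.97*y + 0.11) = -0.15*y^2 - 1.24*y + 3.34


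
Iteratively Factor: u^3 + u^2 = (u + 1)*(u^2) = u*(u + 1)*(u)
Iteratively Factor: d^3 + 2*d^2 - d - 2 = (d - 1)*(d^2 + 3*d + 2) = (d - 1)*(d + 2)*(d + 1)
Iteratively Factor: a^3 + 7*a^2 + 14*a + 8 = (a + 4)*(a^2 + 3*a + 2) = (a + 2)*(a + 4)*(a + 1)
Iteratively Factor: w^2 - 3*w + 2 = (w - 1)*(w - 2)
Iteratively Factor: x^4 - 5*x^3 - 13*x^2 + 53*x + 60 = (x - 4)*(x^3 - x^2 - 17*x - 15) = (x - 4)*(x + 3)*(x^2 - 4*x - 5) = (x - 4)*(x + 1)*(x + 3)*(x - 5)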